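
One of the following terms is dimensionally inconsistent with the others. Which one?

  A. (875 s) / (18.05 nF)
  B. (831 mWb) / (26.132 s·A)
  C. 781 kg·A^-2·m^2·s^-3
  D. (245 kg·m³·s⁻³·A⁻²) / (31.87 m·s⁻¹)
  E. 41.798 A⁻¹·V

Expand each in SI base units:
  A. [s] / [kg⁻¹·m⁻²·s⁴·A²] = kg·m²·s⁻³·A⁻²
  B. [kg·m²·s⁻²·A⁻¹] / [s·A] = kg·m²·s⁻³·A⁻²
  C. kg·m²·s⁻³·A⁻²
  D. [kg·m³·s⁻³·A⁻²] / [m·s⁻¹] = kg·m²·s⁻²·A⁻²
  E. V·A⁻¹ = J·C⁻¹·A⁻¹ = kg·m²·s⁻³·A⁻²
All reduce to kg·m²·s⁻³·A⁻² except D., which is kg·m²·s⁻²·A⁻².

D.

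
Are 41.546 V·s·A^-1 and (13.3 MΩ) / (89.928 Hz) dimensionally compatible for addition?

Yes

Work out the base dimensions of each:
  41.546 V·s·A^-1:  V·s·A⁻¹ = J·C⁻¹·s·A⁻¹ = kg·m²·s⁻²·A⁻²
  (13.3 MΩ) / (89.928 Hz):  [kg·m²·s⁻³·A⁻²] / [s⁻¹] = kg·m²·s⁻²·A⁻²
Both are kg·m²·s⁻²·A⁻², so they have the same dimensions and can be added.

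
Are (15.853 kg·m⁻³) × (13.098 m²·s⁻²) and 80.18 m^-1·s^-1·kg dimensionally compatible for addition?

Expand each in SI base units:
  (15.853 kg·m⁻³) × (13.098 m²·s⁻²):  [kg·m⁻³] · [m²·s⁻²] = kg·m⁻¹·s⁻²
  80.18 m^-1·s^-1·kg:  kg·m⁻¹·s⁻¹
kg·m⁻¹·s⁻² ≠ kg·m⁻¹·s⁻¹, so they cannot be added.

No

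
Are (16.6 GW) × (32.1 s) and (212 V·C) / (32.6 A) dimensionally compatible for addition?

Reduce each to base SI dimensions:
  (16.6 GW) × (32.1 s):  [kg·m²·s⁻³] · [s] = kg·m²·s⁻²
  (212 V·C) / (32.6 A):  [kg·m²·s⁻²] / [A] = kg·m²·s⁻²·A⁻¹
kg·m²·s⁻² ≠ kg·m²·s⁻²·A⁻¹, so they cannot be added.

No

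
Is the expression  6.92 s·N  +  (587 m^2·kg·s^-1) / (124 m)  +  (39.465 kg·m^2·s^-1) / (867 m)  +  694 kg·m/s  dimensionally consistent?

Yes

Dimensions:
  6.92 s·N:  N·s = kg·m·s⁻²·s = kg·m·s⁻¹
  (587 m^2·kg·s^-1) / (124 m):  [kg·m²·s⁻¹] / [m] = kg·m·s⁻¹
  (39.465 kg·m^2·s^-1) / (867 m):  [kg·m²·s⁻¹] / [m] = kg·m·s⁻¹
  694 kg·m/s:  kg·m·s⁻¹
Every term reduces to kg·m·s⁻¹.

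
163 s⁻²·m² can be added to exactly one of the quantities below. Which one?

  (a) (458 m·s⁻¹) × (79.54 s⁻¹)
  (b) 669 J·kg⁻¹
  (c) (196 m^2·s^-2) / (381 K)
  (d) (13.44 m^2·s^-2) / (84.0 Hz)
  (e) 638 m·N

(b)

Reference: m²·s⁻².
Each option:
  (a) [m·s⁻¹] · [s⁻¹] = m·s⁻²
  (b) J·kg⁻¹ = N·m·kg⁻¹ = m²·s⁻²  ← same
  (c) [m²·s⁻²] / [K] = m²·s⁻²·K⁻¹
  (d) [m²·s⁻²] / [s⁻¹] = m²·s⁻¹
  (e) N·m = kg·m·s⁻²·m = kg·m²·s⁻²
Only (b) matches m²·s⁻².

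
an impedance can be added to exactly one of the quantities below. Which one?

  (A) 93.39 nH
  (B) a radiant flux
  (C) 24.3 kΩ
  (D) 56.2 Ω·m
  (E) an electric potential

(C)

Reference: [impedance] = kg·m²·s⁻³·A⁻².
Each option:
  (A) H = V·s·A⁻¹ = kg·m²·s⁻²·A⁻²
  (B) [radiant flux] = kg·m²·s⁻³
  (C) Ω = V·A⁻¹ = kg·m²·s⁻³·A⁻²  ← same
  (D) Ω·m = V·A⁻¹·m = kg·m³·s⁻³·A⁻²
  (E) [electric potential] = kg·m²·s⁻³·A⁻¹
Only (C) matches kg·m²·s⁻³·A⁻².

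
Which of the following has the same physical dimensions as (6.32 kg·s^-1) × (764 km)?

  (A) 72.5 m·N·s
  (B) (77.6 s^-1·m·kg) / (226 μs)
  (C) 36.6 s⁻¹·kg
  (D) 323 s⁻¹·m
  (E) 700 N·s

(E)

Reference: [kg·s⁻¹] · [m] = kg·m·s⁻¹.
Each option:
  (A) N·m·s = kg·m·s⁻²·m·s = kg·m²·s⁻¹
  (B) [kg·m·s⁻¹] / [s] = kg·m·s⁻²
  (C) kg·s⁻¹
  (D) m·s⁻¹
  (E) N·s = kg·m·s⁻²·s = kg·m·s⁻¹  ← same
Only (E) matches kg·m·s⁻¹.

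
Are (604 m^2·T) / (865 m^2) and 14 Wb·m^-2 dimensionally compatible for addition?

In SI base units:
  (604 m^2·T) / (865 m^2):  [kg·m²·s⁻²·A⁻¹] / [m²] = kg·s⁻²·A⁻¹
  14 Wb·m^-2:  Wb·m⁻² = V·s·m⁻² = kg·s⁻²·A⁻¹
Both are kg·s⁻²·A⁻¹, so they have the same dimensions and can be added.

Yes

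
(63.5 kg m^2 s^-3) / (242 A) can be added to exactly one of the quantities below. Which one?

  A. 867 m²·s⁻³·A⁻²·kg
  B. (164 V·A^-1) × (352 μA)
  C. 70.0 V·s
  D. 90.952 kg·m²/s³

Reference: [kg·m²·s⁻³] / [A] = kg·m²·s⁻³·A⁻¹.
Each option:
  A. kg·m²·s⁻³·A⁻²
  B. [kg·m²·s⁻³·A⁻²] · [A] = kg·m²·s⁻³·A⁻¹  ← same
  C. V·s = J·C⁻¹·s = kg·m²·s⁻²·A⁻¹
  D. kg·m²·s⁻³
Only B. matches kg·m²·s⁻³·A⁻¹.

B.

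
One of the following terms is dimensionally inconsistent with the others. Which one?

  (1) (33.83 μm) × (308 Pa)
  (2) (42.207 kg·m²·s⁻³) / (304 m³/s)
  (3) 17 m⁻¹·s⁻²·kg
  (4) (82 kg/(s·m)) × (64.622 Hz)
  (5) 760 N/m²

(1)

Expand each in SI base units:
  (1) [m] · [kg·m⁻¹·s⁻²] = kg·s⁻²
  (2) [kg·m²·s⁻³] / [m³·s⁻¹] = kg·m⁻¹·s⁻²
  (3) kg·m⁻¹·s⁻²
  (4) [kg·m⁻¹·s⁻¹] · [s⁻¹] = kg·m⁻¹·s⁻²
  (5) N·m⁻² = kg·m·s⁻²·m⁻² = kg·m⁻¹·s⁻²
All reduce to kg·m⁻¹·s⁻² except (1), which is kg·s⁻².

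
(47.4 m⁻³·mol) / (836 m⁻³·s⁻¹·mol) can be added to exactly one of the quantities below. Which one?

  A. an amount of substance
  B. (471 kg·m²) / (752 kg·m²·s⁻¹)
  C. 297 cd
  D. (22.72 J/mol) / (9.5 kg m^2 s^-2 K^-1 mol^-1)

Reference: [m⁻³·mol] / [m⁻³·s⁻¹·mol] = s.
Each option:
  A. [amount of substance] = mol
  B. [kg·m²] / [kg·m²·s⁻¹] = s  ← same
  C. cd
  D. [kg·m²·s⁻²·mol⁻¹] / [kg·m²·s⁻²·K⁻¹·mol⁻¹] = K
Only B. matches s.

B.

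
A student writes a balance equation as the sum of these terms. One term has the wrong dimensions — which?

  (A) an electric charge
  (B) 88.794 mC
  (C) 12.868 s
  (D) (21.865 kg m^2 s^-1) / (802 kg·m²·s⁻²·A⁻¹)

Reduce each to base SI dimensions:
  (A) [electric charge] = s·A
  (B) C = s·A
  (C) s
  (D) [kg·m²·s⁻¹] / [kg·m²·s⁻²·A⁻¹] = s·A
All reduce to s·A except (C), which is s.

(C)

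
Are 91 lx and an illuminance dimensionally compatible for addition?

Yes

Work out the base dimensions of each:
  91 lx:  lx = lm·m⁻² = m⁻²·cd
  an illuminance:  [illuminance] = m⁻²·cd
Both are m⁻²·cd, so they have the same dimensions and can be added.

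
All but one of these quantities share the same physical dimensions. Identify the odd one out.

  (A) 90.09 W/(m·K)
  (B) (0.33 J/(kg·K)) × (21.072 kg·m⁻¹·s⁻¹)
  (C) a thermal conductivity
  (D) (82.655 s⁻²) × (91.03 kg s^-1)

(D)

Reduce each to base SI dimensions:
  (A) W·m⁻¹·K⁻¹ = J·s⁻¹·m⁻¹·K⁻¹ = kg·m·s⁻³·K⁻¹
  (B) [m²·s⁻²·K⁻¹] · [kg·m⁻¹·s⁻¹] = kg·m·s⁻³·K⁻¹
  (C) [thermal conductivity] = kg·m·s⁻³·K⁻¹
  (D) [s⁻²] · [kg·s⁻¹] = kg·s⁻³
All reduce to kg·m·s⁻³·K⁻¹ except (D), which is kg·s⁻³.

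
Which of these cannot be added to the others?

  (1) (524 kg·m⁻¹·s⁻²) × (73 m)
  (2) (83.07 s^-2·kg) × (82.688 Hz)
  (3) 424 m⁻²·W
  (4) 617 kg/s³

(1)

In SI base units:
  (1) [kg·m⁻¹·s⁻²] · [m] = kg·s⁻²
  (2) [kg·s⁻²] · [s⁻¹] = kg·s⁻³
  (3) W·m⁻² = J·s⁻¹·m⁻² = kg·s⁻³
  (4) kg·s⁻³
All reduce to kg·s⁻³ except (1), which is kg·s⁻².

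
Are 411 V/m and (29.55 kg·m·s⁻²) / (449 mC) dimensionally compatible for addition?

Work out the base dimensions of each:
  411 V/m:  V·m⁻¹ = J·C⁻¹·m⁻¹ = kg·m·s⁻³·A⁻¹
  (29.55 kg·m·s⁻²) / (449 mC):  [kg·m·s⁻²] / [s·A] = kg·m·s⁻³·A⁻¹
Both are kg·m·s⁻³·A⁻¹, so they have the same dimensions and can be added.

Yes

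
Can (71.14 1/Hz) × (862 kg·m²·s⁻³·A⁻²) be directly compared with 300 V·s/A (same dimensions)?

Yes

Work out the base dimensions of each:
  (71.14 1/Hz) × (862 kg·m²·s⁻³·A⁻²):  [s] · [kg·m²·s⁻³·A⁻²] = kg·m²·s⁻²·A⁻²
  300 V·s/A:  V·s·A⁻¹ = J·C⁻¹·s·A⁻¹ = kg·m²·s⁻²·A⁻²
Both are kg·m²·s⁻²·A⁻², so they have the same dimensions and can be added.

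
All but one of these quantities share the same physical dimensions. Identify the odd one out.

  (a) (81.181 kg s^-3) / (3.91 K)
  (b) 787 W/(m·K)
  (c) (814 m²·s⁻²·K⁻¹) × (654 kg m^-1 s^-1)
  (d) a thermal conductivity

Expand each in SI base units:
  (a) [kg·s⁻³] / [K] = kg·s⁻³·K⁻¹
  (b) W·m⁻¹·K⁻¹ = J·s⁻¹·m⁻¹·K⁻¹ = kg·m·s⁻³·K⁻¹
  (c) [m²·s⁻²·K⁻¹] · [kg·m⁻¹·s⁻¹] = kg·m·s⁻³·K⁻¹
  (d) [thermal conductivity] = kg·m·s⁻³·K⁻¹
All reduce to kg·m·s⁻³·K⁻¹ except (a), which is kg·s⁻³·K⁻¹.

(a)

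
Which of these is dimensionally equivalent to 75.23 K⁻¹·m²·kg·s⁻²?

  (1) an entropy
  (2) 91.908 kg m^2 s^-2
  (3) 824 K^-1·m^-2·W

Reference: kg·m²·s⁻²·K⁻¹.
Each option:
  (1) [entropy] = kg·m²·s⁻²·K⁻¹  ← same
  (2) kg·m²·s⁻²
  (3) W·m⁻²·K⁻¹ = J·s⁻¹·m⁻²·K⁻¹ = kg·s⁻³·K⁻¹
Only (1) matches kg·m²·s⁻²·K⁻¹.

(1)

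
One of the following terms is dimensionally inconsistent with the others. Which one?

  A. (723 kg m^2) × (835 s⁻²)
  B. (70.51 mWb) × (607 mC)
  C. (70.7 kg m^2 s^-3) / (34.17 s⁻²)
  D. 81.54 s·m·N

A.

Reduce each to base SI dimensions:
  A. [kg·m²] · [s⁻²] = kg·m²·s⁻²
  B. [kg·m²·s⁻²·A⁻¹] · [s·A] = kg·m²·s⁻¹
  C. [kg·m²·s⁻³] / [s⁻²] = kg·m²·s⁻¹
  D. N·m·s = kg·m·s⁻²·m·s = kg·m²·s⁻¹
All reduce to kg·m²·s⁻¹ except A., which is kg·m²·s⁻².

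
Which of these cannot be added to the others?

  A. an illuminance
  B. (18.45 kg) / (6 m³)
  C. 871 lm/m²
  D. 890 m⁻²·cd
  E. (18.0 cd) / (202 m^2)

In SI base units:
  A. [illuminance] = m⁻²·cd
  B. [kg] / [m³] = kg·m⁻³
  C. lm·m⁻² = cd·m⁻² = m⁻²·cd
  D. m⁻²·cd
  E. [cd] / [m²] = m⁻²·cd
All reduce to m⁻²·cd except B., which is kg·m⁻³.

B.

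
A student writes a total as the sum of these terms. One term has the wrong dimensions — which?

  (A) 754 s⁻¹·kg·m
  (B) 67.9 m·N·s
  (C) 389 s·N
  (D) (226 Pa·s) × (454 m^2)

(B)

Work out the base dimensions of each:
  (A) kg·m·s⁻¹
  (B) N·m·s = kg·m·s⁻²·m·s = kg·m²·s⁻¹
  (C) N·s = kg·m·s⁻²·s = kg·m·s⁻¹
  (D) [kg·m⁻¹·s⁻¹] · [m²] = kg·m·s⁻¹
All reduce to kg·m·s⁻¹ except (B), which is kg·m²·s⁻¹.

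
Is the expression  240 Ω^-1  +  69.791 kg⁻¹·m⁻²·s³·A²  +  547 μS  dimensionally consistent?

In SI base units:
  240 Ω^-1:  Ω⁻¹ = (V·A⁻¹)⁻¹ = kg⁻¹·m⁻²·s³·A²
  69.791 kg⁻¹·m⁻²·s³·A²:  kg⁻¹·m⁻²·s³·A²
  547 μS:  S = Ω⁻¹ = kg⁻¹·m⁻²·s³·A²
Every term reduces to kg⁻¹·m⁻²·s³·A².

Yes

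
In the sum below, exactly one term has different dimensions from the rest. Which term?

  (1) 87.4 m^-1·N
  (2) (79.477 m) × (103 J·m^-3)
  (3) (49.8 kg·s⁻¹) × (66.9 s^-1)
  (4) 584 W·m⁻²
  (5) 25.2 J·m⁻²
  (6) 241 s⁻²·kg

(4)

In SI base units:
  (1) N·m⁻¹ = kg·m·s⁻²·m⁻¹ = kg·s⁻²
  (2) [m] · [kg·m⁻¹·s⁻²] = kg·s⁻²
  (3) [kg·s⁻¹] · [s⁻¹] = kg·s⁻²
  (4) W·m⁻² = J·s⁻¹·m⁻² = kg·s⁻³
  (5) J·m⁻² = N·m·m⁻² = kg·s⁻²
  (6) kg·s⁻²
All reduce to kg·s⁻² except (4), which is kg·s⁻³.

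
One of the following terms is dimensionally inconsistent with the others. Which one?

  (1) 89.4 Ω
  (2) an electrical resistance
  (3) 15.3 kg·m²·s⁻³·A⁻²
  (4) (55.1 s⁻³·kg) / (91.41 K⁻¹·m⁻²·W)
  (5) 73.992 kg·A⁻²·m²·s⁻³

Reduce each to base SI dimensions:
  (1) Ω = V·A⁻¹ = kg·m²·s⁻³·A⁻²
  (2) [electrical resistance] = kg·m²·s⁻³·A⁻²
  (3) kg·m²·s⁻³·A⁻²
  (4) [kg·s⁻³] / [kg·s⁻³·K⁻¹] = K
  (5) kg·m²·s⁻³·A⁻²
All reduce to kg·m²·s⁻³·A⁻² except (4), which is K.

(4)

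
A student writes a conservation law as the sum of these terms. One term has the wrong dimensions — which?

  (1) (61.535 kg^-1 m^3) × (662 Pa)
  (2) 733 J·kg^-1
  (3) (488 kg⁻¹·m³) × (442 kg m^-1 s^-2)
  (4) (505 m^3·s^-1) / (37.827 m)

(4)

Reduce each to base SI dimensions:
  (1) [kg⁻¹·m³] · [kg·m⁻¹·s⁻²] = m²·s⁻²
  (2) J·kg⁻¹ = N·m·kg⁻¹ = m²·s⁻²
  (3) [kg⁻¹·m³] · [kg·m⁻¹·s⁻²] = m²·s⁻²
  (4) [m³·s⁻¹] / [m] = m²·s⁻¹
All reduce to m²·s⁻² except (4), which is m²·s⁻¹.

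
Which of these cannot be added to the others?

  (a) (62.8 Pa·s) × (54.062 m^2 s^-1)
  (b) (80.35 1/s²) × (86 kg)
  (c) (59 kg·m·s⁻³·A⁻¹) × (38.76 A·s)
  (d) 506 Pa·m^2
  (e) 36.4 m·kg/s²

Expand each in SI base units:
  (a) [kg·m⁻¹·s⁻¹] · [m²·s⁻¹] = kg·m·s⁻²
  (b) [s⁻²] · [kg] = kg·s⁻²
  (c) [kg·m·s⁻³·A⁻¹] · [s·A] = kg·m·s⁻²
  (d) Pa·m² = N·m⁻²·m² = kg·m·s⁻²
  (e) kg·m·s⁻²
All reduce to kg·m·s⁻² except (b), which is kg·s⁻².

(b)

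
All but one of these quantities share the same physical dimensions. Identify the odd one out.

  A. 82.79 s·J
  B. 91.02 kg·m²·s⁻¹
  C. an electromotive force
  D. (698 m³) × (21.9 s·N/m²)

Dimensions:
  A. J·s = N·m·s = kg·m²·s⁻¹
  B. kg·m²·s⁻¹
  C. [electromotive force] = kg·m²·s⁻³·A⁻¹
  D. [m³] · [kg·m⁻¹·s⁻¹] = kg·m²·s⁻¹
All reduce to kg·m²·s⁻¹ except C., which is kg·m²·s⁻³·A⁻¹.

C.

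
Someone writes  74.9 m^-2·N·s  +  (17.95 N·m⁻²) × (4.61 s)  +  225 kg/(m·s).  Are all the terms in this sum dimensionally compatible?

Yes

Work out the base dimensions of each:
  74.9 m^-2·N·s:  N·s·m⁻² = kg·m·s⁻²·s·m⁻² = kg·m⁻¹·s⁻¹
  (17.95 N·m⁻²) × (4.61 s):  [kg·m⁻¹·s⁻²] · [s] = kg·m⁻¹·s⁻¹
  225 kg/(m·s):  kg·m⁻¹·s⁻¹
Every term reduces to kg·m⁻¹·s⁻¹.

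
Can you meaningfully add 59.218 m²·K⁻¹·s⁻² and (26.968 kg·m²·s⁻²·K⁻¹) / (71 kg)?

Yes

Expand each in SI base units:
  59.218 m²·K⁻¹·s⁻²:  m²·s⁻²·K⁻¹
  (26.968 kg·m²·s⁻²·K⁻¹) / (71 kg):  [kg·m²·s⁻²·K⁻¹] / [kg] = m²·s⁻²·K⁻¹
Both are m²·s⁻²·K⁻¹, so they have the same dimensions and can be added.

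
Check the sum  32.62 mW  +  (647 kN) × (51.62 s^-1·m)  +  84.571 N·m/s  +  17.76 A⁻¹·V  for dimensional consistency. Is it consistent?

No

Expand each in SI base units:
  32.62 mW:  W = J·s⁻¹ = kg·m²·s⁻³
  (647 kN) × (51.62 s^-1·m):  [kg·m·s⁻²] · [m·s⁻¹] = kg·m²·s⁻³
  84.571 N·m/s:  N·m·s⁻¹ = kg·m·s⁻²·m·s⁻¹ = kg·m²·s⁻³
  17.76 A⁻¹·V:  V·A⁻¹ = J·C⁻¹·A⁻¹ = kg·m²·s⁻³·A⁻²
The terms do not share a single dimension (kg·m²·s⁻³ vs kg·m²·s⁻³·A⁻²).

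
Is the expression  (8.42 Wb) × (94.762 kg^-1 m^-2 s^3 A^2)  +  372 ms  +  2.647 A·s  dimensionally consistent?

No

Expand each in SI base units:
  (8.42 Wb) × (94.762 kg^-1 m^-2 s^3 A^2):  [kg·m²·s⁻²·A⁻¹] · [kg⁻¹·m⁻²·s³·A²] = s·A
  372 ms:  s
  2.647 A·s:  A·s = s·A
The terms do not share a single dimension (s vs s·A).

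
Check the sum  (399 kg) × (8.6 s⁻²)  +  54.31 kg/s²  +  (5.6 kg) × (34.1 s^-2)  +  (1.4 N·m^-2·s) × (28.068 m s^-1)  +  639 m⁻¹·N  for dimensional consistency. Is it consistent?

In SI base units:
  (399 kg) × (8.6 s⁻²):  [kg] · [s⁻²] = kg·s⁻²
  54.31 kg/s²:  kg·s⁻²
  (5.6 kg) × (34.1 s^-2):  [kg] · [s⁻²] = kg·s⁻²
  (1.4 N·m^-2·s) × (28.068 m s^-1):  [kg·m⁻¹·s⁻¹] · [m·s⁻¹] = kg·s⁻²
  639 m⁻¹·N:  N·m⁻¹ = kg·m·s⁻²·m⁻¹ = kg·s⁻²
Every term reduces to kg·s⁻².

Yes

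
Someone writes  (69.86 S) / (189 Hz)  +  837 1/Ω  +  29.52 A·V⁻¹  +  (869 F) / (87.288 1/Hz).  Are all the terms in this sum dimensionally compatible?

No

Dimensions:
  (69.86 S) / (189 Hz):  [kg⁻¹·m⁻²·s³·A²] / [s⁻¹] = kg⁻¹·m⁻²·s⁴·A²
  837 1/Ω:  Ω⁻¹ = (V·A⁻¹)⁻¹ = kg⁻¹·m⁻²·s³·A²
  29.52 A·V⁻¹:  A·V⁻¹ = A·(J·C⁻¹)⁻¹ = kg⁻¹·m⁻²·s³·A²
  (869 F) / (87.288 1/Hz):  [kg⁻¹·m⁻²·s⁴·A²] / [s] = kg⁻¹·m⁻²·s³·A²
The terms do not share a single dimension (kg⁻¹·m⁻²·s³·A² vs kg⁻¹·m⁻²·s⁴·A²).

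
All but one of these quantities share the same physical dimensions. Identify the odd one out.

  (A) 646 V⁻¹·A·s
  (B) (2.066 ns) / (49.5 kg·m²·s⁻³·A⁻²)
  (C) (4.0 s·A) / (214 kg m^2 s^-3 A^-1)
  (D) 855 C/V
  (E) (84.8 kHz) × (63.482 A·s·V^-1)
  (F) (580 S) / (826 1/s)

Expand each in SI base units:
  (A) A·s·V⁻¹ = A·s·(J·C⁻¹)⁻¹ = kg⁻¹·m⁻²·s⁴·A²
  (B) [s] / [kg·m²·s⁻³·A⁻²] = kg⁻¹·m⁻²·s⁴·A²
  (C) [s·A] / [kg·m²·s⁻³·A⁻¹] = kg⁻¹·m⁻²·s⁴·A²
  (D) C·V⁻¹ = s·A·(J·C⁻¹)⁻¹ = kg⁻¹·m⁻²·s⁴·A²
  (E) [s⁻¹] · [kg⁻¹·m⁻²·s⁴·A²] = kg⁻¹·m⁻²·s³·A²
  (F) [kg⁻¹·m⁻²·s³·A²] / [s⁻¹] = kg⁻¹·m⁻²·s⁴·A²
All reduce to kg⁻¹·m⁻²·s⁴·A² except (E), which is kg⁻¹·m⁻²·s³·A².

(E)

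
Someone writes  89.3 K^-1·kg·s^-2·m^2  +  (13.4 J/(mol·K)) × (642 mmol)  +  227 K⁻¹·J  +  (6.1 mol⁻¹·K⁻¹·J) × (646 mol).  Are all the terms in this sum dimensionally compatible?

Yes

Dimensions:
  89.3 K^-1·kg·s^-2·m^2:  kg·m²·s⁻²·K⁻¹
  (13.4 J/(mol·K)) × (642 mmol):  [kg·m²·s⁻²·K⁻¹·mol⁻¹] · [mol] = kg·m²·s⁻²·K⁻¹
  227 K⁻¹·J:  J·K⁻¹ = N·m·K⁻¹ = kg·m²·s⁻²·K⁻¹
  (6.1 mol⁻¹·K⁻¹·J) × (646 mol):  [kg·m²·s⁻²·K⁻¹·mol⁻¹] · [mol] = kg·m²·s⁻²·K⁻¹
Every term reduces to kg·m²·s⁻²·K⁻¹.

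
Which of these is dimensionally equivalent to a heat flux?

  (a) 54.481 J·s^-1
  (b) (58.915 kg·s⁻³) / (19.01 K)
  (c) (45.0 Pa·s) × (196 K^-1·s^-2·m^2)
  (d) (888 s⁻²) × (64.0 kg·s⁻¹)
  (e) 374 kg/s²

(d)

Reference: [heat flux] = kg·s⁻³.
Each option:
  (a) J·s⁻¹ = N·m·s⁻¹ = kg·m²·s⁻³
  (b) [kg·s⁻³] / [K] = kg·s⁻³·K⁻¹
  (c) [kg·m⁻¹·s⁻¹] · [m²·s⁻²·K⁻¹] = kg·m·s⁻³·K⁻¹
  (d) [s⁻²] · [kg·s⁻¹] = kg·s⁻³  ← same
  (e) kg·s⁻²
Only (d) matches kg·s⁻³.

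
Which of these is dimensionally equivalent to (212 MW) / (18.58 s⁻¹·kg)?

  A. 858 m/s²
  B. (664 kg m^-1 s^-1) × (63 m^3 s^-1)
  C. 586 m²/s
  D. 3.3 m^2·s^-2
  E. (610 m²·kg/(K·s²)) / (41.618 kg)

Reference: [kg·m²·s⁻³] / [kg·s⁻¹] = m²·s⁻².
Each option:
  A. m·s⁻²
  B. [kg·m⁻¹·s⁻¹] · [m³·s⁻¹] = kg·m²·s⁻²
  C. m²·s⁻¹
  D. m²·s⁻²  ← same
  E. [kg·m²·s⁻²·K⁻¹] / [kg] = m²·s⁻²·K⁻¹
Only D. matches m²·s⁻².

D.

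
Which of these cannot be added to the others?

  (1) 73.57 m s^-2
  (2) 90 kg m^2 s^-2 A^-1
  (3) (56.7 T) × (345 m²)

(1)

Expand each in SI base units:
  (1) m·s⁻²
  (2) kg·m²·s⁻²·A⁻¹
  (3) [kg·s⁻²·A⁻¹] · [m²] = kg·m²·s⁻²·A⁻¹
All reduce to kg·m²·s⁻²·A⁻¹ except (1), which is m·s⁻².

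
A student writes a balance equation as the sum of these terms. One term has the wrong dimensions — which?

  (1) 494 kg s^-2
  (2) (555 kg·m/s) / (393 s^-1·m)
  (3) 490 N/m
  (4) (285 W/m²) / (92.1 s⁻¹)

(2)

Dimensions:
  (1) kg·s⁻²
  (2) [kg·m·s⁻¹] / [m·s⁻¹] = kg
  (3) N·m⁻¹ = kg·m·s⁻²·m⁻¹ = kg·s⁻²
  (4) [kg·s⁻³] / [s⁻¹] = kg·s⁻²
All reduce to kg·s⁻² except (2), which is kg.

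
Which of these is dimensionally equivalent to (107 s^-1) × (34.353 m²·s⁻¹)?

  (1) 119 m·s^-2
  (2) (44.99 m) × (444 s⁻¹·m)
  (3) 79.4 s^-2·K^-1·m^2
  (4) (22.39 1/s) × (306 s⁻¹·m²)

(4)

Reference: [s⁻¹] · [m²·s⁻¹] = m²·s⁻².
Each option:
  (1) m·s⁻²
  (2) [m] · [m·s⁻¹] = m²·s⁻¹
  (3) m²·s⁻²·K⁻¹
  (4) [s⁻¹] · [m²·s⁻¹] = m²·s⁻²  ← same
Only (4) matches m²·s⁻².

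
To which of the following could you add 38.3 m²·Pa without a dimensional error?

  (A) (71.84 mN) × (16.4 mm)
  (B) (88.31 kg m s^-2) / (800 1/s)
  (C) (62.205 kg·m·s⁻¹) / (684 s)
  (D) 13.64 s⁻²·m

Reference: Pa·m² = N·m⁻²·m² = kg·m·s⁻².
Each option:
  (A) [kg·m·s⁻²] · [m] = kg·m²·s⁻²
  (B) [kg·m·s⁻²] / [s⁻¹] = kg·m·s⁻¹
  (C) [kg·m·s⁻¹] / [s] = kg·m·s⁻²  ← same
  (D) m·s⁻²
Only (C) matches kg·m·s⁻².

(C)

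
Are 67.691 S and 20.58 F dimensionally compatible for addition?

Dimensions:
  67.691 S:  S = Ω⁻¹ = kg⁻¹·m⁻²·s³·A²
  20.58 F:  F = C·V⁻¹ = kg⁻¹·m⁻²·s⁴·A²
kg⁻¹·m⁻²·s³·A² ≠ kg⁻¹·m⁻²·s⁴·A², so they cannot be added.

No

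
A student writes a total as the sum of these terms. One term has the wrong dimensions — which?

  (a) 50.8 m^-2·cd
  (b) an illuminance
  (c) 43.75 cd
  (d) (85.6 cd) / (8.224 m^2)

(c)

Expand each in SI base units:
  (a) cd·m⁻² = m⁻²·cd
  (b) [illuminance] = m⁻²·cd
  (c) cd
  (d) [cd] / [m²] = m⁻²·cd
All reduce to m⁻²·cd except (c), which is cd.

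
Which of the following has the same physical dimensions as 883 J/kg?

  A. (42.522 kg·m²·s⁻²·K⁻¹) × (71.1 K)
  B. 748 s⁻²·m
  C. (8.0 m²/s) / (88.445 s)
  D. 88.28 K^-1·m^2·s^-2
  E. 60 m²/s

Reference: J·kg⁻¹ = N·m·kg⁻¹ = m²·s⁻².
Each option:
  A. [kg·m²·s⁻²·K⁻¹] · [K] = kg·m²·s⁻²
  B. m·s⁻²
  C. [m²·s⁻¹] / [s] = m²·s⁻²  ← same
  D. m²·s⁻²·K⁻¹
  E. m²·s⁻¹
Only C. matches m²·s⁻².

C.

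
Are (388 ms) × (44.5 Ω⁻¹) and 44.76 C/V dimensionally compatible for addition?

Work out the base dimensions of each:
  (388 ms) × (44.5 Ω⁻¹):  [s] · [kg⁻¹·m⁻²·s³·A²] = kg⁻¹·m⁻²·s⁴·A²
  44.76 C/V:  C·V⁻¹ = s·A·(J·C⁻¹)⁻¹ = kg⁻¹·m⁻²·s⁴·A²
Both are kg⁻¹·m⁻²·s⁴·A², so they have the same dimensions and can be added.

Yes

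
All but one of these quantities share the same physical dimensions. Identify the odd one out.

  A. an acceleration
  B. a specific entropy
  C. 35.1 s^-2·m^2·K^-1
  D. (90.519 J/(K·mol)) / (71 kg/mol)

Reduce each to base SI dimensions:
  A. [acceleration] = m·s⁻²
  B. [specific entropy] = m²·s⁻²·K⁻¹
  C. m²·s⁻²·K⁻¹
  D. [kg·m²·s⁻²·K⁻¹·mol⁻¹] / [kg·mol⁻¹] = m²·s⁻²·K⁻¹
All reduce to m²·s⁻²·K⁻¹ except A., which is m·s⁻².

A.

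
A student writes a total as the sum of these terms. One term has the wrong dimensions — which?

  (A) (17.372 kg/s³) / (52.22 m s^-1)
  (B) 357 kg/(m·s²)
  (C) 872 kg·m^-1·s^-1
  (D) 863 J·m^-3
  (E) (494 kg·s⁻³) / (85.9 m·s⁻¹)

Dimensions:
  (A) [kg·s⁻³] / [m·s⁻¹] = kg·m⁻¹·s⁻²
  (B) kg·m⁻¹·s⁻²
  (C) kg·m⁻¹·s⁻¹
  (D) J·m⁻³ = N·m·m⁻³ = kg·m⁻¹·s⁻²
  (E) [kg·s⁻³] / [m·s⁻¹] = kg·m⁻¹·s⁻²
All reduce to kg·m⁻¹·s⁻² except (C), which is kg·m⁻¹·s⁻¹.

(C)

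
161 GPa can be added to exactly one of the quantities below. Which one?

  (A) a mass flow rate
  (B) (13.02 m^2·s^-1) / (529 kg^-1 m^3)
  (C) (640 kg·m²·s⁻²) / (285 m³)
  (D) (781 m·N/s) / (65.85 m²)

Reference: Pa = N·m⁻² = kg·m⁻¹·s⁻².
Each option:
  (A) [mass flow rate] = kg·s⁻¹
  (B) [m²·s⁻¹] / [kg⁻¹·m³] = kg·m⁻¹·s⁻¹
  (C) [kg·m²·s⁻²] / [m³] = kg·m⁻¹·s⁻²  ← same
  (D) [kg·m²·s⁻³] / [m²] = kg·s⁻³
Only (C) matches kg·m⁻¹·s⁻².

(C)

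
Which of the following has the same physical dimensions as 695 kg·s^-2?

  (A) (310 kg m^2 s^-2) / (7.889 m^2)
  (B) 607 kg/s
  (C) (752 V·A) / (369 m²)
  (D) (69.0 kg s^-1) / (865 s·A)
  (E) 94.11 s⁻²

Reference: kg·s⁻².
Each option:
  (A) [kg·m²·s⁻²] / [m²] = kg·s⁻²  ← same
  (B) kg·s⁻¹
  (C) [kg·m²·s⁻³] / [m²] = kg·s⁻³
  (D) [kg·s⁻¹] / [s·A] = kg·s⁻²·A⁻¹
  (E) s⁻²
Only (A) matches kg·s⁻².

(A)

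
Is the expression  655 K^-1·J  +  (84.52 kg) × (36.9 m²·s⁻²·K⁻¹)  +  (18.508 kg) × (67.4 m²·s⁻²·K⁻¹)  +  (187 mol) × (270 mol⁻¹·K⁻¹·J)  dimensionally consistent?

Yes

In SI base units:
  655 K^-1·J:  J·K⁻¹ = N·m·K⁻¹ = kg·m²·s⁻²·K⁻¹
  (84.52 kg) × (36.9 m²·s⁻²·K⁻¹):  [kg] · [m²·s⁻²·K⁻¹] = kg·m²·s⁻²·K⁻¹
  (18.508 kg) × (67.4 m²·s⁻²·K⁻¹):  [kg] · [m²·s⁻²·K⁻¹] = kg·m²·s⁻²·K⁻¹
  (187 mol) × (270 mol⁻¹·K⁻¹·J):  [mol] · [kg·m²·s⁻²·K⁻¹·mol⁻¹] = kg·m²·s⁻²·K⁻¹
Every term reduces to kg·m²·s⁻²·K⁻¹.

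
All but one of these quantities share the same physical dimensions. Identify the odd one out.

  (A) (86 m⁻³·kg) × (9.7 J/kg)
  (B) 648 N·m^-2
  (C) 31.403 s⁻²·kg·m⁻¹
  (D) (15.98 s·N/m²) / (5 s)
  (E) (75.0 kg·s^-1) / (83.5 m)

Expand each in SI base units:
  (A) [kg·m⁻³] · [m²·s⁻²] = kg·m⁻¹·s⁻²
  (B) N·m⁻² = kg·m·s⁻²·m⁻² = kg·m⁻¹·s⁻²
  (C) kg·m⁻¹·s⁻²
  (D) [kg·m⁻¹·s⁻¹] / [s] = kg·m⁻¹·s⁻²
  (E) [kg·s⁻¹] / [m] = kg·m⁻¹·s⁻¹
All reduce to kg·m⁻¹·s⁻² except (E), which is kg·m⁻¹·s⁻¹.

(E)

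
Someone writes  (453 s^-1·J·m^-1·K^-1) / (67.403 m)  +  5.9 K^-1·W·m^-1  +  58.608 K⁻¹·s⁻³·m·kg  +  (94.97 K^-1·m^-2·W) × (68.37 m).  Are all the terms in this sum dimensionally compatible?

No

Reduce each to base SI dimensions:
  (453 s^-1·J·m^-1·K^-1) / (67.403 m):  [kg·m·s⁻³·K⁻¹] / [m] = kg·s⁻³·K⁻¹
  5.9 K^-1·W·m^-1:  W·m⁻¹·K⁻¹ = J·s⁻¹·m⁻¹·K⁻¹ = kg·m·s⁻³·K⁻¹
  58.608 K⁻¹·s⁻³·m·kg:  kg·m·s⁻³·K⁻¹
  (94.97 K^-1·m^-2·W) × (68.37 m):  [kg·s⁻³·K⁻¹] · [m] = kg·m·s⁻³·K⁻¹
The terms do not share a single dimension (kg·m·s⁻³·K⁻¹ vs kg·s⁻³·K⁻¹).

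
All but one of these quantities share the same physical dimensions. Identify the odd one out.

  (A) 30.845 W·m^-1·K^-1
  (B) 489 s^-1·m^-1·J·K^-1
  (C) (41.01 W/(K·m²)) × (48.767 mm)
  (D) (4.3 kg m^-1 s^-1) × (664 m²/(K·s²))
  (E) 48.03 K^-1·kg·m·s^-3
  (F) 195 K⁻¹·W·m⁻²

(F)

Reduce each to base SI dimensions:
  (A) W·m⁻¹·K⁻¹ = J·s⁻¹·m⁻¹·K⁻¹ = kg·m·s⁻³·K⁻¹
  (B) J·s⁻¹·m⁻¹·K⁻¹ = N·m·s⁻¹·m⁻¹·K⁻¹ = kg·m·s⁻³·K⁻¹
  (C) [kg·s⁻³·K⁻¹] · [m] = kg·m·s⁻³·K⁻¹
  (D) [kg·m⁻¹·s⁻¹] · [m²·s⁻²·K⁻¹] = kg·m·s⁻³·K⁻¹
  (E) kg·m·s⁻³·K⁻¹
  (F) W·m⁻²·K⁻¹ = J·s⁻¹·m⁻²·K⁻¹ = kg·s⁻³·K⁻¹
All reduce to kg·m·s⁻³·K⁻¹ except (F), which is kg·s⁻³·K⁻¹.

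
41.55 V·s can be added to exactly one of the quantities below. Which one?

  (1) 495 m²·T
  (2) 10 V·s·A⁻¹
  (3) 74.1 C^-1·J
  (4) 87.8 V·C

(1)

Reference: V·s = J·C⁻¹·s = kg·m²·s⁻²·A⁻¹.
Each option:
  (1) T·m² = Wb·m⁻²·m² = kg·m²·s⁻²·A⁻¹  ← same
  (2) V·s·A⁻¹ = J·C⁻¹·s·A⁻¹ = kg·m²·s⁻²·A⁻²
  (3) J·C⁻¹ = N·m·(s·A)⁻¹ = kg·m²·s⁻³·A⁻¹
  (4) C·V = s·A·J·C⁻¹ = kg·m²·s⁻²
Only (1) matches kg·m²·s⁻²·A⁻¹.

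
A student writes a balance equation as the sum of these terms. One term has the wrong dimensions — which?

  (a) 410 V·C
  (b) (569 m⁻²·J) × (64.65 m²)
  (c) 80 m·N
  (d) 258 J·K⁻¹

(d)

Expand each in SI base units:
  (a) C·V = s·A·J·C⁻¹ = kg·m²·s⁻²
  (b) [kg·s⁻²] · [m²] = kg·m²·s⁻²
  (c) N·m = kg·m·s⁻²·m = kg·m²·s⁻²
  (d) J·K⁻¹ = N·m·K⁻¹ = kg·m²·s⁻²·K⁻¹
All reduce to kg·m²·s⁻² except (d), which is kg·m²·s⁻²·K⁻¹.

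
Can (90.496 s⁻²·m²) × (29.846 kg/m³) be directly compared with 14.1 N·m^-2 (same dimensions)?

Yes

Expand each in SI base units:
  (90.496 s⁻²·m²) × (29.846 kg/m³):  [m²·s⁻²] · [kg·m⁻³] = kg·m⁻¹·s⁻²
  14.1 N·m^-2:  N·m⁻² = kg·m·s⁻²·m⁻² = kg·m⁻¹·s⁻²
Both are kg·m⁻¹·s⁻², so they have the same dimensions and can be added.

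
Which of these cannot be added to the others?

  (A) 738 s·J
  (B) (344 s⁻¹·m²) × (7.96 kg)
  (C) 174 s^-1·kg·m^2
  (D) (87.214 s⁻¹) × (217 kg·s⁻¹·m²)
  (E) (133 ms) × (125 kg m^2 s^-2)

Work out the base dimensions of each:
  (A) J·s = N·m·s = kg·m²·s⁻¹
  (B) [m²·s⁻¹] · [kg] = kg·m²·s⁻¹
  (C) kg·m²·s⁻¹
  (D) [s⁻¹] · [kg·m²·s⁻¹] = kg·m²·s⁻²
  (E) [s] · [kg·m²·s⁻²] = kg·m²·s⁻¹
All reduce to kg·m²·s⁻¹ except (D), which is kg·m²·s⁻².

(D)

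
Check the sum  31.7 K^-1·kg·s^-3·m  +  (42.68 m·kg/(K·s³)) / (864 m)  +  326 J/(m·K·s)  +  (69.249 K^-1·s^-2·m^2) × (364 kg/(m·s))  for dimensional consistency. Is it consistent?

No

Work out the base dimensions of each:
  31.7 K^-1·kg·s^-3·m:  kg·m·s⁻³·K⁻¹
  (42.68 m·kg/(K·s³)) / (864 m):  [kg·m·s⁻³·K⁻¹] / [m] = kg·s⁻³·K⁻¹
  326 J/(m·K·s):  J·s⁻¹·m⁻¹·K⁻¹ = N·m·s⁻¹·m⁻¹·K⁻¹ = kg·m·s⁻³·K⁻¹
  (69.249 K^-1·s^-2·m^2) × (364 kg/(m·s)):  [m²·s⁻²·K⁻¹] · [kg·m⁻¹·s⁻¹] = kg·m·s⁻³·K⁻¹
The terms do not share a single dimension (kg·m·s⁻³·K⁻¹ vs kg·s⁻³·K⁻¹).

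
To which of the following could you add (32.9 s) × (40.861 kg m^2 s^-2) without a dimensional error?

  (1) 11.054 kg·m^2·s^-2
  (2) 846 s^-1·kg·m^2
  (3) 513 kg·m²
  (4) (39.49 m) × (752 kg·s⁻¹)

(2)

Reference: [s] · [kg·m²·s⁻²] = kg·m²·s⁻¹.
Each option:
  (1) kg·m²·s⁻²
  (2) kg·m²·s⁻¹  ← same
  (3) kg·m²
  (4) [m] · [kg·s⁻¹] = kg·m·s⁻¹
Only (2) matches kg·m²·s⁻¹.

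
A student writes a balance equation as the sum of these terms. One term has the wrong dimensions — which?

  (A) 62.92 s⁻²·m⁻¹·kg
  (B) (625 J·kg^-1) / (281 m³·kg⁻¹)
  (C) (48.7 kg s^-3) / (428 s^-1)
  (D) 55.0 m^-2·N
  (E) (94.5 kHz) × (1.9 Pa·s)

Dimensions:
  (A) kg·m⁻¹·s⁻²
  (B) [m²·s⁻²] / [kg⁻¹·m³] = kg·m⁻¹·s⁻²
  (C) [kg·s⁻³] / [s⁻¹] = kg·s⁻²
  (D) N·m⁻² = kg·m·s⁻²·m⁻² = kg·m⁻¹·s⁻²
  (E) [s⁻¹] · [kg·m⁻¹·s⁻¹] = kg·m⁻¹·s⁻²
All reduce to kg·m⁻¹·s⁻² except (C), which is kg·s⁻².

(C)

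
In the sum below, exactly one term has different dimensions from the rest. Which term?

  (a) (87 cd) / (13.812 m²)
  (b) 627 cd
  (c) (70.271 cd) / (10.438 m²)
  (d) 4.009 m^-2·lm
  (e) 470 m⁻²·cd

Expand each in SI base units:
  (a) [cd] / [m²] = m⁻²·cd
  (b) cd
  (c) [cd] / [m²] = m⁻²·cd
  (d) lm·m⁻² = cd·m⁻² = m⁻²·cd
  (e) cd·m⁻² = m⁻²·cd
All reduce to m⁻²·cd except (b), which is cd.

(b)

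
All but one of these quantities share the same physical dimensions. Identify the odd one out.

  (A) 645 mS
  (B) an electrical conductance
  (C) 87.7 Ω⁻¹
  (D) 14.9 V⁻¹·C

(D)

Dimensions:
  (A) S = Ω⁻¹ = kg⁻¹·m⁻²·s³·A²
  (B) [electrical conductance] = kg⁻¹·m⁻²·s³·A²
  (C) Ω⁻¹ = (V·A⁻¹)⁻¹ = kg⁻¹·m⁻²·s³·A²
  (D) C·V⁻¹ = s·A·(J·C⁻¹)⁻¹ = kg⁻¹·m⁻²·s⁴·A²
All reduce to kg⁻¹·m⁻²·s³·A² except (D), which is kg⁻¹·m⁻²·s⁴·A².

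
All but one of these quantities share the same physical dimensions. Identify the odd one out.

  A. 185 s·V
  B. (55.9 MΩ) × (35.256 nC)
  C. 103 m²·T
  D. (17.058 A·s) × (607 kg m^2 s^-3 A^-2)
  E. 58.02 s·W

E.

Expand each in SI base units:
  A. V·s = J·C⁻¹·s = kg·m²·s⁻²·A⁻¹
  B. [kg·m²·s⁻³·A⁻²] · [s·A] = kg·m²·s⁻²·A⁻¹
  C. T·m² = Wb·m⁻²·m² = kg·m²·s⁻²·A⁻¹
  D. [s·A] · [kg·m²·s⁻³·A⁻²] = kg·m²·s⁻²·A⁻¹
  E. W·s = J·s⁻¹·s = kg·m²·s⁻²
All reduce to kg·m²·s⁻²·A⁻¹ except E., which is kg·m²·s⁻².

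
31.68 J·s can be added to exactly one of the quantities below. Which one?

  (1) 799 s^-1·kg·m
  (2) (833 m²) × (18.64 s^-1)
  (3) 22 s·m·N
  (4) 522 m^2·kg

Reference: J·s = N·m·s = kg·m²·s⁻¹.
Each option:
  (1) kg·m·s⁻¹
  (2) [m²] · [s⁻¹] = m²·s⁻¹
  (3) N·m·s = kg·m·s⁻²·m·s = kg·m²·s⁻¹  ← same
  (4) kg·m²
Only (3) matches kg·m²·s⁻¹.

(3)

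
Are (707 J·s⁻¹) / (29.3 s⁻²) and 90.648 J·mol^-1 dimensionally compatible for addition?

Reduce each to base SI dimensions:
  (707 J·s⁻¹) / (29.3 s⁻²):  [kg·m²·s⁻³] / [s⁻²] = kg·m²·s⁻¹
  90.648 J·mol^-1:  J·mol⁻¹ = N·m·mol⁻¹ = kg·m²·s⁻²·mol⁻¹
kg·m²·s⁻¹ ≠ kg·m²·s⁻²·mol⁻¹, so they cannot be added.

No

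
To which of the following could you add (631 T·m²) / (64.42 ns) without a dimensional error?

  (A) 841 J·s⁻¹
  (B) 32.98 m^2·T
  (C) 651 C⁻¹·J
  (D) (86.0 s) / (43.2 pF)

Reference: [kg·m²·s⁻²·A⁻¹] / [s] = kg·m²·s⁻³·A⁻¹.
Each option:
  (A) J·s⁻¹ = N·m·s⁻¹ = kg·m²·s⁻³
  (B) T·m² = Wb·m⁻²·m² = kg·m²·s⁻²·A⁻¹
  (C) J·C⁻¹ = N·m·(s·A)⁻¹ = kg·m²·s⁻³·A⁻¹  ← same
  (D) [s] / [kg⁻¹·m⁻²·s⁴·A²] = kg·m²·s⁻³·A⁻²
Only (C) matches kg·m²·s⁻³·A⁻¹.

(C)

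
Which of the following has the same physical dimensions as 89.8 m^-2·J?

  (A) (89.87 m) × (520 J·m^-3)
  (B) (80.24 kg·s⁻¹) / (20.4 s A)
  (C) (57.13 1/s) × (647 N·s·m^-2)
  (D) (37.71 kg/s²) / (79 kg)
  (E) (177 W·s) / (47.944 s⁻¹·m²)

Reference: J·m⁻² = N·m·m⁻² = kg·s⁻².
Each option:
  (A) [m] · [kg·m⁻¹·s⁻²] = kg·s⁻²  ← same
  (B) [kg·s⁻¹] / [s·A] = kg·s⁻²·A⁻¹
  (C) [s⁻¹] · [kg·m⁻¹·s⁻¹] = kg·m⁻¹·s⁻²
  (D) [kg·s⁻²] / [kg] = s⁻²
  (E) [kg·m²·s⁻²] / [m²·s⁻¹] = kg·s⁻¹
Only (A) matches kg·s⁻².

(A)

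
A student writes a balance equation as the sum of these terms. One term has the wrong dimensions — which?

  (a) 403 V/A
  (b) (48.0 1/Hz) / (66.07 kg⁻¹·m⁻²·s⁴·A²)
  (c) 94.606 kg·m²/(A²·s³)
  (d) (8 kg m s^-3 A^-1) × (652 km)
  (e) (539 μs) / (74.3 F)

Reduce each to base SI dimensions:
  (a) V·A⁻¹ = J·C⁻¹·A⁻¹ = kg·m²·s⁻³·A⁻²
  (b) [s] / [kg⁻¹·m⁻²·s⁴·A²] = kg·m²·s⁻³·A⁻²
  (c) kg·m²·s⁻³·A⁻²
  (d) [kg·m·s⁻³·A⁻¹] · [m] = kg·m²·s⁻³·A⁻¹
  (e) [s] / [kg⁻¹·m⁻²·s⁴·A²] = kg·m²·s⁻³·A⁻²
All reduce to kg·m²·s⁻³·A⁻² except (d), which is kg·m²·s⁻³·A⁻¹.

(d)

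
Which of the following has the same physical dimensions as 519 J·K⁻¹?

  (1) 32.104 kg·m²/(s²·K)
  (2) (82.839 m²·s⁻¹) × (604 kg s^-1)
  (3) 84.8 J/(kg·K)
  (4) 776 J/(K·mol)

(1)

Reference: J·K⁻¹ = N·m·K⁻¹ = kg·m²·s⁻²·K⁻¹.
Each option:
  (1) kg·m²·s⁻²·K⁻¹  ← same
  (2) [m²·s⁻¹] · [kg·s⁻¹] = kg·m²·s⁻²
  (3) J·kg⁻¹·K⁻¹ = N·m·kg⁻¹·K⁻¹ = m²·s⁻²·K⁻¹
  (4) J·mol⁻¹·K⁻¹ = N·m·mol⁻¹·K⁻¹ = kg·m²·s⁻²·K⁻¹·mol⁻¹
Only (1) matches kg·m²·s⁻²·K⁻¹.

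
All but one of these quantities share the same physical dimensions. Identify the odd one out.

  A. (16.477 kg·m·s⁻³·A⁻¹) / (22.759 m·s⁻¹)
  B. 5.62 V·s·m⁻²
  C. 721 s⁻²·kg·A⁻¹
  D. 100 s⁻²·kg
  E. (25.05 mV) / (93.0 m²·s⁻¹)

D.

Work out the base dimensions of each:
  A. [kg·m·s⁻³·A⁻¹] / [m·s⁻¹] = kg·s⁻²·A⁻¹
  B. V·s·m⁻² = J·C⁻¹·s·m⁻² = kg·s⁻²·A⁻¹
  C. kg·s⁻²·A⁻¹
  D. kg·s⁻²
  E. [kg·m²·s⁻³·A⁻¹] / [m²·s⁻¹] = kg·s⁻²·A⁻¹
All reduce to kg·s⁻²·A⁻¹ except D., which is kg·s⁻².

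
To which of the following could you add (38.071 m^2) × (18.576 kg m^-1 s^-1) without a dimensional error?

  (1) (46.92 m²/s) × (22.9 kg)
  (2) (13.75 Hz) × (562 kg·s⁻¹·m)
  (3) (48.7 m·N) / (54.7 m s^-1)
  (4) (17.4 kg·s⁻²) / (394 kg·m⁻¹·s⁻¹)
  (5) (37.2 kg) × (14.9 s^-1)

Reference: [m²] · [kg·m⁻¹·s⁻¹] = kg·m·s⁻¹.
Each option:
  (1) [m²·s⁻¹] · [kg] = kg·m²·s⁻¹
  (2) [s⁻¹] · [kg·m·s⁻¹] = kg·m·s⁻²
  (3) [kg·m²·s⁻²] / [m·s⁻¹] = kg·m·s⁻¹  ← same
  (4) [kg·s⁻²] / [kg·m⁻¹·s⁻¹] = m·s⁻¹
  (5) [kg] · [s⁻¹] = kg·s⁻¹
Only (3) matches kg·m·s⁻¹.

(3)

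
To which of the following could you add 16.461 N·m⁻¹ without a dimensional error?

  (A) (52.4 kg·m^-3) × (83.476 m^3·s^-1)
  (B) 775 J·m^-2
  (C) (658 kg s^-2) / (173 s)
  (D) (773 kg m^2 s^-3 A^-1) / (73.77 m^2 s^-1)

(B)

Reference: N·m⁻¹ = kg·m·s⁻²·m⁻¹ = kg·s⁻².
Each option:
  (A) [kg·m⁻³] · [m³·s⁻¹] = kg·s⁻¹
  (B) J·m⁻² = N·m·m⁻² = kg·s⁻²  ← same
  (C) [kg·s⁻²] / [s] = kg·s⁻³
  (D) [kg·m²·s⁻³·A⁻¹] / [m²·s⁻¹] = kg·s⁻²·A⁻¹
Only (B) matches kg·s⁻².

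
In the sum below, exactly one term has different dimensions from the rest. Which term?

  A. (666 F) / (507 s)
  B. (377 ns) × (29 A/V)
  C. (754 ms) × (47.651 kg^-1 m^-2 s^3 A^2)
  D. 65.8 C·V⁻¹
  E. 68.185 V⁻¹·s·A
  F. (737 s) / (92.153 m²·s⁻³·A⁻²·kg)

A.

Work out the base dimensions of each:
  A. [kg⁻¹·m⁻²·s⁴·A²] / [s] = kg⁻¹·m⁻²·s³·A²
  B. [s] · [kg⁻¹·m⁻²·s³·A²] = kg⁻¹·m⁻²·s⁴·A²
  C. [s] · [kg⁻¹·m⁻²·s³·A²] = kg⁻¹·m⁻²·s⁴·A²
  D. C·V⁻¹ = s·A·(J·C⁻¹)⁻¹ = kg⁻¹·m⁻²·s⁴·A²
  E. A·s·V⁻¹ = A·s·(J·C⁻¹)⁻¹ = kg⁻¹·m⁻²·s⁴·A²
  F. [s] / [kg·m²·s⁻³·A⁻²] = kg⁻¹·m⁻²·s⁴·A²
All reduce to kg⁻¹·m⁻²·s⁴·A² except A., which is kg⁻¹·m⁻²·s³·A².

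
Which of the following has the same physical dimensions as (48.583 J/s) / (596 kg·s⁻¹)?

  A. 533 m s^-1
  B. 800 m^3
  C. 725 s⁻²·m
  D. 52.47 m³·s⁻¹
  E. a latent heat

Reference: [kg·m²·s⁻³] / [kg·s⁻¹] = m²·s⁻².
Each option:
  A. m·s⁻¹
  B. m³
  C. m·s⁻²
  D. m³·s⁻¹
  E. [latent heat] = m²·s⁻²  ← same
Only E. matches m²·s⁻².

E.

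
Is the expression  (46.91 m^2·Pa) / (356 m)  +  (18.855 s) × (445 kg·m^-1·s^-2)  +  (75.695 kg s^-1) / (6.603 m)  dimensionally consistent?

No

Work out the base dimensions of each:
  (46.91 m^2·Pa) / (356 m):  [kg·m·s⁻²] / [m] = kg·s⁻²
  (18.855 s) × (445 kg·m^-1·s^-2):  [s] · [kg·m⁻¹·s⁻²] = kg·m⁻¹·s⁻¹
  (75.695 kg s^-1) / (6.603 m):  [kg·s⁻¹] / [m] = kg·m⁻¹·s⁻¹
The terms do not share a single dimension (kg·m⁻¹·s⁻¹ vs kg·s⁻²).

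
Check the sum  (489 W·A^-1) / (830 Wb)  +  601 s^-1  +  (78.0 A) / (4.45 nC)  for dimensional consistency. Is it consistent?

Work out the base dimensions of each:
  (489 W·A^-1) / (830 Wb):  [kg·m²·s⁻³·A⁻¹] / [kg·m²·s⁻²·A⁻¹] = s⁻¹
  601 s^-1:  s⁻¹
  (78.0 A) / (4.45 nC):  [A] / [s·A] = s⁻¹
Every term reduces to s⁻¹.

Yes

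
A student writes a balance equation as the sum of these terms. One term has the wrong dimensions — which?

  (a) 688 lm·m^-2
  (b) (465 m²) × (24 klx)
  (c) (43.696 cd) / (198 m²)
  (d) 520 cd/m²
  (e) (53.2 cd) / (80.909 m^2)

In SI base units:
  (a) lm·m⁻² = cd·m⁻² = m⁻²·cd
  (b) [m²] · [m⁻²·cd] = cd
  (c) [cd] / [m²] = m⁻²·cd
  (d) cd·m⁻² = m⁻²·cd
  (e) [cd] / [m²] = m⁻²·cd
All reduce to m⁻²·cd except (b), which is cd.

(b)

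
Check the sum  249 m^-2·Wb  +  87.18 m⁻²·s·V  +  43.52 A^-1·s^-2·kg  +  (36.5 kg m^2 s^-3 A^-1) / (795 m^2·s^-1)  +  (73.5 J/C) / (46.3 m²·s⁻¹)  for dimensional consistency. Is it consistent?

Yes

Dimensions:
  249 m^-2·Wb:  Wb·m⁻² = V·s·m⁻² = kg·s⁻²·A⁻¹
  87.18 m⁻²·s·V:  V·s·m⁻² = J·C⁻¹·s·m⁻² = kg·s⁻²·A⁻¹
  43.52 A^-1·s^-2·kg:  kg·s⁻²·A⁻¹
  (36.5 kg m^2 s^-3 A^-1) / (795 m^2·s^-1):  [kg·m²·s⁻³·A⁻¹] / [m²·s⁻¹] = kg·s⁻²·A⁻¹
  (73.5 J/C) / (46.3 m²·s⁻¹):  [kg·m²·s⁻³·A⁻¹] / [m²·s⁻¹] = kg·s⁻²·A⁻¹
Every term reduces to kg·s⁻²·A⁻¹.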